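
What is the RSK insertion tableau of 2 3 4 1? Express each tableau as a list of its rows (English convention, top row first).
Insert 2: appended to row 1. P = [[2]].
Insert 3: appended to row 1. P = [[2, 3]].
Insert 4: appended to row 1. P = [[2, 3, 4]].
Insert 1: 1 bumps 2 from row 1; 2 starts row 2. P = [[1, 3, 4], [2]].

So P = [[1, 3, 4], [2]].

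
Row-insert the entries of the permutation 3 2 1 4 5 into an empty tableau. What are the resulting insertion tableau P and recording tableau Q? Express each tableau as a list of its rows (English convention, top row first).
Insert each entry of the permutation into P by Schensted row insertion, recording in Q the position of each new cell.

Insert 3: appended to row 1. P = [[3]].
Insert 2: 2 bumps 3 from row 1; 3 starts row 2. P = [[2], [3]].
Insert 1: 1 bumps 2 from row 1; 2 bumps 3 from row 2; 3 starts row 3. P = [[1], [2], [3]].
Insert 4: appended to row 1. P = [[1, 4], [2], [3]].
Insert 5: appended to row 1. P = [[1, 4, 5], [2], [3]].

So P = [[1, 4, 5], [2], [3]], Q = [[1, 4, 5], [2], [3]].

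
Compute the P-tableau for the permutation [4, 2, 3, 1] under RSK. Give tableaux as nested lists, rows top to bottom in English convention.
Insert 4: appended to row 1. P = [[4]].
Insert 2: 2 bumps 4 from row 1; 4 starts row 2. P = [[2], [4]].
Insert 3: appended to row 1. P = [[2, 3], [4]].
Insert 1: 1 bumps 2 from row 1; 2 bumps 4 from row 2; 4 starts row 3. P = [[1, 3], [2], [4]].

So P = [[1, 3], [2], [4]].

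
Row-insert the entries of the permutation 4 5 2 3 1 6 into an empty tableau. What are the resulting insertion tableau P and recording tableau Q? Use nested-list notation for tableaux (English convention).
Insert each entry of the permutation into P by Schensted row insertion, recording in Q the position of each new cell.

After inserting 4: P = [[4]].
After inserting 5: P = [[4, 5]].
After inserting 2: P = [[2, 5], [4]].
After inserting 3: P = [[2, 3], [4, 5]].
After inserting 1: P = [[1, 3], [2, 5], [4]].
After inserting 6: P = [[1, 3, 6], [2, 5], [4]].

So P = [[1, 3, 6], [2, 5], [4]], Q = [[1, 2, 6], [3, 4], [5]].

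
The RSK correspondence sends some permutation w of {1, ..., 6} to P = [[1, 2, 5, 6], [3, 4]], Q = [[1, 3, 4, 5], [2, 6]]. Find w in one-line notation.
3 1 4 5 6 2

Reverse the RSK construction: for i from n down to 1, find the cell of Q containing i, remove the entry at that cell from P, and reverse-bump it up through P; the value ejected from row 1 is w(i).

Step i=6: Q has 6 at row 2, column 2; remove 4 from row 2 of P and reverse-bump: 4 enters row 1 and ejects 2. So w(6) = 2. P is now [[1, 4, 5, 6], [3]].
Step i=5: Q has 5 at row 1, column 4; remove that cell from P, ejecting 6. So w(5) = 6. P is now [[1, 4, 5], [3]].
Step i=4: Q has 4 at row 1, column 3; remove that cell from P, ejecting 5. So w(4) = 5. P is now [[1, 4], [3]].
Step i=3: Q has 3 at row 1, column 2; remove that cell from P, ejecting 4. So w(3) = 4. P is now [[1], [3]].
Step i=2: Q has 2 at row 2, column 1; remove 3 from row 2 of P and reverse-bump: 3 enters row 1 and ejects 1. So w(2) = 1. P is now [[3]].
Step i=1: Q has 1 at row 1, column 1; remove that cell from P, ejecting 3. So w(1) = 3. P is now [].

So w = 3 1 4 5 6 2.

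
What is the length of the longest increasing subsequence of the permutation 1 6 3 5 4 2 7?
4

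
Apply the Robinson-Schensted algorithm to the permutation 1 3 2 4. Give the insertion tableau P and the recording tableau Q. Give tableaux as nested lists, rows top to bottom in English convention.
Insert each entry of the permutation into P by Schensted row insertion, recording in Q the position of each new cell.

Insert 1: appended to row 1. P = [[1]], Q = [[1]].
Insert 3: appended to row 1. P = [[1, 3]], Q = [[1, 2]].
Insert 2: 2 bumps 3 from row 1; 3 starts row 2. P = [[1, 2], [3]], Q = [[1, 2], [3]].
Insert 4: appended to row 1. P = [[1, 2, 4], [3]], Q = [[1, 2, 4], [3]].

So P = [[1, 2, 4], [3]], Q = [[1, 2, 4], [3]].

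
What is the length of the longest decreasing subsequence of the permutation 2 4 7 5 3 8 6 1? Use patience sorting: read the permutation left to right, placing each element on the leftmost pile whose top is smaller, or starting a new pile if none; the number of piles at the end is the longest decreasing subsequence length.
2: new pile. tops = [2]
4: onto pile 1 (replacing 2). tops = [4]
7: onto pile 1 (replacing 4). tops = [7]
5: new pile. tops = [7, 5]
3: new pile. tops = [7, 5, 3]
8: onto pile 1 (replacing 7). tops = [8, 5, 3]
6: onto pile 2 (replacing 5). tops = [8, 6, 3]
1: new pile. tops = [8, 6, 3, 1]

4 piles, so the longest decreasing subsequence has length 4.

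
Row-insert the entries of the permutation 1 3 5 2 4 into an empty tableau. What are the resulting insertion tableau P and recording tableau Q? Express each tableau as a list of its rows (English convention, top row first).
Insert each entry of the permutation into P by Schensted row insertion, recording in Q the position of each new cell.

Insert 1: appended to row 1. P = [[1]].
Insert 3: appended to row 1. P = [[1, 3]].
Insert 5: appended to row 1. P = [[1, 3, 5]].
Insert 2: 2 bumps 3 from row 1; 3 starts row 2. P = [[1, 2, 5], [3]].
Insert 4: 4 bumps 5 from row 1; 5 appends to row 2. P = [[1, 2, 4], [3, 5]].

So P = [[1, 2, 4], [3, 5]], Q = [[1, 2, 3], [4, 5]].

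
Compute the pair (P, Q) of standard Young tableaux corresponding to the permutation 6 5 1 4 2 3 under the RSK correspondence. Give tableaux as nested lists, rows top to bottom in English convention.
P = [[1, 2, 3], [4], [5], [6]], Q = [[1, 4, 6], [2], [3], [5]]

Insert each entry of the permutation into P by Schensted row insertion, recording in Q the position of each new cell.

Insert 6: appended to row 1. P = [[6]], Q = [[1]].
Insert 5: 5 bumps 6 from row 1; 6 starts row 2. P = [[5], [6]], Q = [[1], [2]].
Insert 1: 1 bumps 5 from row 1; 5 bumps 6 from row 2; 6 starts row 3. P = [[1], [5], [6]], Q = [[1], [2], [3]].
Insert 4: appended to row 1. P = [[1, 4], [5], [6]], Q = [[1, 4], [2], [3]].
Insert 2: 2 bumps 4 from row 1; 4 bumps 5 from row 2; 5 bumps 6 from row 3; 6 starts row 4. P = [[1, 2], [4], [5], [6]], Q = [[1, 4], [2], [3], [5]].
Insert 3: appended to row 1. P = [[1, 2, 3], [4], [5], [6]], Q = [[1, 4, 6], [2], [3], [5]].

So P = [[1, 2, 3], [4], [5], [6]], Q = [[1, 4, 6], [2], [3], [5]].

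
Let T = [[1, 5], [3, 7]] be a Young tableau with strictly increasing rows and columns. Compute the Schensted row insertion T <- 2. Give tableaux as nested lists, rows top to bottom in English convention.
[[1, 2], [3, 5], [7]]

In row 1, 2 replaces 5 (the leftmost entry greater than 2); 5 is bumped to row 2. In row 2, 5 replaces 7 (the leftmost entry greater than 5); 7 is bumped to row 3. 7 starts a new row 3. The new tableau is [[1, 2], [3, 5], [7]].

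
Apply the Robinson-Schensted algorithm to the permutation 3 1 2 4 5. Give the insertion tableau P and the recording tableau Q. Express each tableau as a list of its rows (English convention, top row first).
P = [[1, 2, 4, 5], [3]], Q = [[1, 3, 4, 5], [2]]

Insert each entry of the permutation into P by Schensted row insertion, recording in Q the position of each new cell.

Insert 3: appended to row 1. P = [[3]], Q = [[1]].
Insert 1: 1 bumps 3 from row 1; 3 starts row 2. P = [[1], [3]], Q = [[1], [2]].
Insert 2: appended to row 1. P = [[1, 2], [3]], Q = [[1, 3], [2]].
Insert 4: appended to row 1. P = [[1, 2, 4], [3]], Q = [[1, 3, 4], [2]].
Insert 5: appended to row 1. P = [[1, 2, 4, 5], [3]], Q = [[1, 3, 4, 5], [2]].

So P = [[1, 2, 4, 5], [3]], Q = [[1, 3, 4, 5], [2]].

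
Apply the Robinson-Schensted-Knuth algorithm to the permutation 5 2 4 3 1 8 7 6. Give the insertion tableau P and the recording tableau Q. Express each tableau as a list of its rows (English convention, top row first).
Insert each entry of the permutation into P by Schensted row insertion, recording in Q the position of each new cell.

Insert 5: appended to row 1. P = [[5]].
Insert 2: 2 bumps 5 from row 1; 5 starts row 2. P = [[2], [5]].
Insert 4: appended to row 1. P = [[2, 4], [5]].
Insert 3: 3 bumps 4 from row 1; 4 bumps 5 from row 2; 5 starts row 3. P = [[2, 3], [4], [5]].
Insert 1: 1 bumps 2 from row 1; 2 bumps 4 from row 2; 4 bumps 5 from row 3; 5 starts row 4. P = [[1, 3], [2], [4], [5]].
Insert 8: appended to row 1. P = [[1, 3, 8], [2], [4], [5]].
Insert 7: 7 bumps 8 from row 1; 8 appends to row 2. P = [[1, 3, 7], [2, 8], [4], [5]].
Insert 6: 6 bumps 7 from row 1; 7 bumps 8 from row 2; 8 appends to row 3. P = [[1, 3, 6], [2, 7], [4, 8], [5]].

So P = [[1, 3, 6], [2, 7], [4, 8], [5]], Q = [[1, 3, 6], [2, 7], [4, 8], [5]].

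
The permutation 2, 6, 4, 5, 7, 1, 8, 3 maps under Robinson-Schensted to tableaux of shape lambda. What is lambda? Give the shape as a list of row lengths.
[5, 2, 1]

Row-insert each entry into an empty tableau.

After inserting 2: P = [[2]].
After inserting 6: P = [[2, 6]].
After inserting 4: P = [[2, 4], [6]].
After inserting 5: P = [[2, 4, 5], [6]].
After inserting 7: P = [[2, 4, 5, 7], [6]].
After inserting 1: P = [[1, 4, 5, 7], [2], [6]].
After inserting 8: P = [[1, 4, 5, 7, 8], [2], [6]].
After inserting 3: P = [[1, 3, 5, 7, 8], [2, 4], [6]].

The final insertion tableau P = [[1, 3, 5, 7, 8], [2, 4], [6]] has shape [5, 2, 1].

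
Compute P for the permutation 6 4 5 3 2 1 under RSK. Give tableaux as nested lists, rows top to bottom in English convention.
P = [[1, 5], [2], [3], [4], [6]]

Insert 6: appended to row 1. P = [[6]].
Insert 4: 4 bumps 6 from row 1; 6 starts row 2. P = [[4], [6]].
Insert 5: appended to row 1. P = [[4, 5], [6]].
Insert 3: 3 bumps 4 from row 1; 4 bumps 6 from row 2; 6 starts row 3. P = [[3, 5], [4], [6]].
Insert 2: 2 bumps 3 from row 1; 3 bumps 4 from row 2; 4 bumps 6 from row 3; 6 starts row 4. P = [[2, 5], [3], [4], [6]].
Insert 1: 1 bumps 2 from row 1; 2 bumps 3 from row 2; 3 bumps 4 from row 3; 4 bumps 6 from row 4; 6 starts row 5. P = [[1, 5], [2], [3], [4], [6]].

So P = [[1, 5], [2], [3], [4], [6]].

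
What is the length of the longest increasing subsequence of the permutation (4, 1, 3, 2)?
2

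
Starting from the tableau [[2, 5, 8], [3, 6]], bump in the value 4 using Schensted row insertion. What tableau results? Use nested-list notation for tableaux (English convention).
[[2, 4, 8], [3, 5], [6]]

In row 1, 4 replaces 5 (the leftmost entry greater than 4); 5 is bumped to row 2. In row 2, 5 replaces 6 (the leftmost entry greater than 5); 6 is bumped to row 3. 6 starts a new row 3. The new tableau is [[2, 4, 8], [3, 5], [6]].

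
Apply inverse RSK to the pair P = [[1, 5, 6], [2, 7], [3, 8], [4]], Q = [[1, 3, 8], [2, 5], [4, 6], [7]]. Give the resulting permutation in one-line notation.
4 3 8 2 7 5 1 6

Reverse RSK: for i = n, n-1, ..., 1, locate i in Q, remove the corresponding corner cell from P, and reverse-bump its entry up through P; the value ejected from row 1 is w(i).

So w = 4 3 8 2 7 5 1 6.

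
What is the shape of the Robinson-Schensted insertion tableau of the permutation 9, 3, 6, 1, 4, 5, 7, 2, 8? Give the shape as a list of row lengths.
[5, 2, 1, 1]

Row-insert each entry into an empty tableau.

After inserting 9: P = [[9]].
After inserting 3: P = [[3], [9]].
After inserting 6: P = [[3, 6], [9]].
After inserting 1: P = [[1, 6], [3], [9]].
After inserting 4: P = [[1, 4], [3, 6], [9]].
After inserting 5: P = [[1, 4, 5], [3, 6], [9]].
After inserting 7: P = [[1, 4, 5, 7], [3, 6], [9]].
After inserting 2: P = [[1, 2, 5, 7], [3, 4], [6], [9]].
After inserting 8: P = [[1, 2, 5, 7, 8], [3, 4], [6], [9]].

The final insertion tableau P = [[1, 2, 5, 7, 8], [3, 4], [6], [9]] has shape [5, 2, 1, 1].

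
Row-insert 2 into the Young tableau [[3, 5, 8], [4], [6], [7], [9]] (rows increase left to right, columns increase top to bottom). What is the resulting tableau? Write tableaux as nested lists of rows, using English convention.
[[2, 5, 8], [3], [4], [6], [7], [9]]

In row 1, 2 replaces 3 (the leftmost entry greater than 2); 3 is bumped to row 2. In row 2, 3 replaces 4 (the leftmost entry greater than 3); 4 is bumped to row 3. In row 3, 4 replaces 6 (the leftmost entry greater than 4); 6 is bumped to row 4. In row 4, 6 replaces 7 (the leftmost entry greater than 6); 7 is bumped to row 5. In row 5, 7 replaces 9 (the leftmost entry greater than 7); 9 is bumped to row 6. 9 starts a new row 6. The new tableau is [[2, 5, 8], [3], [4], [6], [7], [9]].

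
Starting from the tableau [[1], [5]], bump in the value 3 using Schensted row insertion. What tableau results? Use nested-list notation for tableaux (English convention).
3 is larger than every entry of row 1, so it is appended to row 1. The new tableau is [[1, 3], [5]].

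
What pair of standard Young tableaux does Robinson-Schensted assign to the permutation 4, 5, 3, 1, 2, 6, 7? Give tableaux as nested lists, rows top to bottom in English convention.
Insert each entry of the permutation into P by Schensted row insertion, recording in Q the position of each new cell.

After inserting 4: P = [[4]].
After inserting 5: P = [[4, 5]].
After inserting 3: P = [[3, 5], [4]].
After inserting 1: P = [[1, 5], [3], [4]].
After inserting 2: P = [[1, 2], [3, 5], [4]].
After inserting 6: P = [[1, 2, 6], [3, 5], [4]].
After inserting 7: P = [[1, 2, 6, 7], [3, 5], [4]].

So P = [[1, 2, 6, 7], [3, 5], [4]], Q = [[1, 2, 6, 7], [3, 5], [4]].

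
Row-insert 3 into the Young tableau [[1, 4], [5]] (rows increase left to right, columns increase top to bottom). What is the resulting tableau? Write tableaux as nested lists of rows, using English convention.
[[1, 3], [4], [5]]

In row 1, 3 replaces 4 (the leftmost entry greater than 3); 4 is bumped to row 2. In row 2, 4 replaces 5 (the leftmost entry greater than 4); 5 is bumped to row 3. 5 starts a new row 3. The new tableau is [[1, 3], [4], [5]].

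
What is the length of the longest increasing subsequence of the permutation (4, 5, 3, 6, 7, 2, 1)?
4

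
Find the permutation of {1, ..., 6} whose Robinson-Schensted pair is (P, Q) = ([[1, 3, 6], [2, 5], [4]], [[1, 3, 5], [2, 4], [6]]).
4 2 5 3 6 1

Reverse RSK: for i = n, n-1, ..., 1, locate i in Q, remove the corresponding corner cell from P, and reverse-bump its entry up through P; the value ejected from row 1 is w(i).

So w = 4 2 5 3 6 1.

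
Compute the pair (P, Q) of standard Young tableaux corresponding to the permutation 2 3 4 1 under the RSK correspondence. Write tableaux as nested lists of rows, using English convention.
P = [[1, 3, 4], [2]], Q = [[1, 2, 3], [4]]

Insert each entry of the permutation into P by Schensted row insertion, recording in Q the position of each new cell.

Insert 2: appended to row 1. P = [[2]], Q = [[1]].
Insert 3: appended to row 1. P = [[2, 3]], Q = [[1, 2]].
Insert 4: appended to row 1. P = [[2, 3, 4]], Q = [[1, 2, 3]].
Insert 1: 1 bumps 2 from row 1; 2 starts row 2. P = [[1, 3, 4], [2]], Q = [[1, 2, 3], [4]].

So P = [[1, 3, 4], [2]], Q = [[1, 2, 3], [4]].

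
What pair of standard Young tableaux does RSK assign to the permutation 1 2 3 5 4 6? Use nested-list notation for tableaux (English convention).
Insert each entry of the permutation into P by Schensted row insertion, recording in Q the position of each new cell.

After inserting 1: P = [[1]].
After inserting 2: P = [[1, 2]].
After inserting 3: P = [[1, 2, 3]].
After inserting 5: P = [[1, 2, 3, 5]].
After inserting 4: P = [[1, 2, 3, 4], [5]].
After inserting 6: P = [[1, 2, 3, 4, 6], [5]].

So P = [[1, 2, 3, 4, 6], [5]], Q = [[1, 2, 3, 4, 6], [5]].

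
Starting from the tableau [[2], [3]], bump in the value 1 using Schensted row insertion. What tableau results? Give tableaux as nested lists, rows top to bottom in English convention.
In row 1, 1 replaces 2 (the leftmost entry greater than 1); 2 is bumped to row 2. In row 2, 2 replaces 3 (the leftmost entry greater than 2); 3 is bumped to row 3. 3 starts a new row 3. The new tableau is [[1], [2], [3]].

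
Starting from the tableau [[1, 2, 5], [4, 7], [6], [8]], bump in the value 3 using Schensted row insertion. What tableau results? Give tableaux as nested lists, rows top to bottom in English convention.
In row 1, 3 replaces 5 (the leftmost entry greater than 3); 5 is bumped to row 2. In row 2, 5 replaces 7 (the leftmost entry greater than 5); 7 is bumped to row 3. 7 is appended to row 3. The new tableau is [[1, 2, 3], [4, 5], [6, 7], [8]].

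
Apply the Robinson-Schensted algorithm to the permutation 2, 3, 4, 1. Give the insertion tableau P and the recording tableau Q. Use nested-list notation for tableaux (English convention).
Insert each entry of the permutation into P by Schensted row insertion, recording in Q the position of each new cell.

Insert 2: appended to row 1. P = [[2]], Q = [[1]].
Insert 3: appended to row 1. P = [[2, 3]], Q = [[1, 2]].
Insert 4: appended to row 1. P = [[2, 3, 4]], Q = [[1, 2, 3]].
Insert 1: 1 bumps 2 from row 1; 2 starts row 2. P = [[1, 3, 4], [2]], Q = [[1, 2, 3], [4]].

So P = [[1, 3, 4], [2]], Q = [[1, 2, 3], [4]].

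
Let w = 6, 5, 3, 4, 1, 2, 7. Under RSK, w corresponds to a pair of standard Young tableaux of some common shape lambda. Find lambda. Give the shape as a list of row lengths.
Row-insert each entry into an empty tableau.

After inserting 6: P = [[6]].
After inserting 5: P = [[5], [6]].
After inserting 3: P = [[3], [5], [6]].
After inserting 4: P = [[3, 4], [5], [6]].
After inserting 1: P = [[1, 4], [3], [5], [6]].
After inserting 2: P = [[1, 2], [3, 4], [5], [6]].
After inserting 7: P = [[1, 2, 7], [3, 4], [5], [6]].

The final insertion tableau P = [[1, 2, 7], [3, 4], [5], [6]] has shape [3, 2, 1, 1].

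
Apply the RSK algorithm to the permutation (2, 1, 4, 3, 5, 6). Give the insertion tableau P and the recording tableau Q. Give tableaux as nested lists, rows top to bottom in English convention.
Insert each entry of the permutation into P by Schensted row insertion, recording in Q the position of each new cell.

Insert 2: appended to row 1. P = [[2]].
Insert 1: 1 bumps 2 from row 1; 2 starts row 2. P = [[1], [2]].
Insert 4: appended to row 1. P = [[1, 4], [2]].
Insert 3: 3 bumps 4 from row 1; 4 appends to row 2. P = [[1, 3], [2, 4]].
Insert 5: appended to row 1. P = [[1, 3, 5], [2, 4]].
Insert 6: appended to row 1. P = [[1, 3, 5, 6], [2, 4]].

So P = [[1, 3, 5, 6], [2, 4]], Q = [[1, 3, 5, 6], [2, 4]].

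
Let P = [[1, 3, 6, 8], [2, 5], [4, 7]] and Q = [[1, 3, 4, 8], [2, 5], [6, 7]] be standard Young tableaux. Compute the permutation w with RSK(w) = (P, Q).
4 2 5 7 6 1 3 8

Reverse RSK: for i = n, n-1, ..., 1, locate i in Q, remove the corresponding corner cell from P, and reverse-bump its entry up through P; the value ejected from row 1 is w(i).

So w = 4 2 5 7 6 1 3 8.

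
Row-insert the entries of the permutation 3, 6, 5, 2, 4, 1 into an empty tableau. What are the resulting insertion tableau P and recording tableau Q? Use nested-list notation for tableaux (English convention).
Insert each entry of the permutation into P by Schensted row insertion, recording in Q the position of each new cell.

Insert 3: appended to row 1. P = [[3]].
Insert 6: appended to row 1. P = [[3, 6]].
Insert 5: 5 bumps 6 from row 1; 6 starts row 2. P = [[3, 5], [6]].
Insert 2: 2 bumps 3 from row 1; 3 bumps 6 from row 2; 6 starts row 3. P = [[2, 5], [3], [6]].
Insert 4: 4 bumps 5 from row 1; 5 appends to row 2. P = [[2, 4], [3, 5], [6]].
Insert 1: 1 bumps 2 from row 1; 2 bumps 3 from row 2; 3 bumps 6 from row 3; 6 starts row 4. P = [[1, 4], [2, 5], [3], [6]].

So P = [[1, 4], [2, 5], [3], [6]], Q = [[1, 2], [3, 5], [4], [6]].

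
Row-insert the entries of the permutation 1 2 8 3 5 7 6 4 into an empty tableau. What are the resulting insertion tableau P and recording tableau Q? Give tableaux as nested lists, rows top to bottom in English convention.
P = [[1, 2, 3, 4, 6], [5], [7], [8]], Q = [[1, 2, 3, 5, 6], [4], [7], [8]]

Insert each entry of the permutation into P by Schensted row insertion, recording in Q the position of each new cell.

Insert 1: appended to row 1. P = [[1]], Q = [[1]].
Insert 2: appended to row 1. P = [[1, 2]], Q = [[1, 2]].
Insert 8: appended to row 1. P = [[1, 2, 8]], Q = [[1, 2, 3]].
Insert 3: 3 bumps 8 from row 1; 8 starts row 2. P = [[1, 2, 3], [8]], Q = [[1, 2, 3], [4]].
Insert 5: appended to row 1. P = [[1, 2, 3, 5], [8]], Q = [[1, 2, 3, 5], [4]].
Insert 7: appended to row 1. P = [[1, 2, 3, 5, 7], [8]], Q = [[1, 2, 3, 5, 6], [4]].
Insert 6: 6 bumps 7 from row 1; 7 bumps 8 from row 2; 8 starts row 3. P = [[1, 2, 3, 5, 6], [7], [8]], Q = [[1, 2, 3, 5, 6], [4], [7]].
Insert 4: 4 bumps 5 from row 1; 5 bumps 7 from row 2; 7 bumps 8 from row 3; 8 starts row 4. P = [[1, 2, 3, 4, 6], [5], [7], [8]], Q = [[1, 2, 3, 5, 6], [4], [7], [8]].

So P = [[1, 2, 3, 4, 6], [5], [7], [8]], Q = [[1, 2, 3, 5, 6], [4], [7], [8]].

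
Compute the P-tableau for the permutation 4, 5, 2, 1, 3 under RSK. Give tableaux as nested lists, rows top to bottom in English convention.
P = [[1, 3], [2, 5], [4]]

Insert 4: appended to row 1. P = [[4]].
Insert 5: appended to row 1. P = [[4, 5]].
Insert 2: 2 bumps 4 from row 1; 4 starts row 2. P = [[2, 5], [4]].
Insert 1: 1 bumps 2 from row 1; 2 bumps 4 from row 2; 4 starts row 3. P = [[1, 5], [2], [4]].
Insert 3: 3 bumps 5 from row 1; 5 appends to row 2. P = [[1, 3], [2, 5], [4]].

So P = [[1, 3], [2, 5], [4]].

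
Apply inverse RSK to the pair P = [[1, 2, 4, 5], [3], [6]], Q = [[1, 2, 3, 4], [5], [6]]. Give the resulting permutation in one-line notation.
Reverse the RSK construction: for i from n down to 1, find the cell of Q containing i, remove the entry at that cell from P, and reverse-bump it up through P; the value ejected from row 1 is w(i).

Step i=6: Q has 6 at row 3, column 1; remove 6 from row 3 of P and reverse-bump: 6 enters row 2 and ejects 3; 3 enters row 1 and ejects 2. So w(6) = 2. P is now [[1, 3, 4, 5], [6]].
Step i=5: Q has 5 at row 2, column 1; remove 6 from row 2 of P and reverse-bump: 6 enters row 1 and ejects 5. So w(5) = 5. P is now [[1, 3, 4, 6]].
Step i=4: Q has 4 at row 1, column 4; remove that cell from P, ejecting 6. So w(4) = 6. P is now [[1, 3, 4]].
Step i=3: Q has 3 at row 1, column 3; remove that cell from P, ejecting 4. So w(3) = 4. P is now [[1, 3]].
Step i=2: Q has 2 at row 1, column 2; remove that cell from P, ejecting 3. So w(2) = 3. P is now [[1]].
Step i=1: Q has 1 at row 1, column 1; remove that cell from P, ejecting 1. So w(1) = 1. P is now [].

So w = 1 3 4 6 5 2.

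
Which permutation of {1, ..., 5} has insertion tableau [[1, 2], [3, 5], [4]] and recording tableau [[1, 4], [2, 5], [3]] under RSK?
Reverse RSK: for i = n, n-1, ..., 1, locate i in Q, remove the corresponding corner cell from P, and reverse-bump its entry up through P; the value ejected from row 1 is w(i).

So w = 4 3 1 5 2.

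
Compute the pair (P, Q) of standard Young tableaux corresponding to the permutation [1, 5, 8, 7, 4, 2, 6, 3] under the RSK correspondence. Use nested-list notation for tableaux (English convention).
Insert each entry of the permutation into P by Schensted row insertion, recording in Q the position of each new cell.

Insert 1: appended to row 1. P = [[1]], Q = [[1]].
Insert 5: appended to row 1. P = [[1, 5]], Q = [[1, 2]].
Insert 8: appended to row 1. P = [[1, 5, 8]], Q = [[1, 2, 3]].
Insert 7: 7 bumps 8 from row 1; 8 starts row 2. P = [[1, 5, 7], [8]], Q = [[1, 2, 3], [4]].
Insert 4: 4 bumps 5 from row 1; 5 bumps 8 from row 2; 8 starts row 3. P = [[1, 4, 7], [5], [8]], Q = [[1, 2, 3], [4], [5]].
Insert 2: 2 bumps 4 from row 1; 4 bumps 5 from row 2; 5 bumps 8 from row 3; 8 starts row 4. P = [[1, 2, 7], [4], [5], [8]], Q = [[1, 2, 3], [4], [5], [6]].
Insert 6: 6 bumps 7 from row 1; 7 appends to row 2. P = [[1, 2, 6], [4, 7], [5], [8]], Q = [[1, 2, 3], [4, 7], [5], [6]].
Insert 3: 3 bumps 6 from row 1; 6 bumps 7 from row 2; 7 appends to row 3. P = [[1, 2, 3], [4, 6], [5, 7], [8]], Q = [[1, 2, 3], [4, 7], [5, 8], [6]].

So P = [[1, 2, 3], [4, 6], [5, 7], [8]], Q = [[1, 2, 3], [4, 7], [5, 8], [6]].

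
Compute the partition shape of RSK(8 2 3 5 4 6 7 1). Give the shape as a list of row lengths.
[5, 1, 1, 1]

RSK row insertion gives P = [[1, 3, 4, 6, 7], [2], [5], [8]], which has shape [5, 1, 1, 1].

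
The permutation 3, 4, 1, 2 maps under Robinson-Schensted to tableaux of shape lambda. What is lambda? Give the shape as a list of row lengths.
RSK row insertion gives P = [[1, 2], [3, 4]], which has shape [2, 2].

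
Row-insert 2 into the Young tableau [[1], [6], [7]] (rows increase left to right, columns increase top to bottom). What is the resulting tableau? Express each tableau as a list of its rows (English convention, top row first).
2 is larger than every entry of row 1, so it is appended to row 1. The new tableau is [[1, 2], [6], [7]].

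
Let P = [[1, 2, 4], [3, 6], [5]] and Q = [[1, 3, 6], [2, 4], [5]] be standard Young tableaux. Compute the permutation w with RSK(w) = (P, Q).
Reverse RSK: for i = n, n-1, ..., 1, locate i in Q, remove the corresponding corner cell from P, and reverse-bump its entry up through P; the value ejected from row 1 is w(i).

So w = 5 1 6 3 2 4.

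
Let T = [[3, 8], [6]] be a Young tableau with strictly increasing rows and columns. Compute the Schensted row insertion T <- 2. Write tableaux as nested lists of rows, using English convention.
In row 1, 2 replaces 3 (the leftmost entry greater than 2); 3 is bumped to row 2. In row 2, 3 replaces 6 (the leftmost entry greater than 3); 6 is bumped to row 3. 6 starts a new row 3. The new tableau is [[2, 8], [3], [6]].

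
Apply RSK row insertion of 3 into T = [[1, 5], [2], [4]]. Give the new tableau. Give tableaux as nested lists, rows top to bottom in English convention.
[[1, 3], [2, 5], [4]]

In row 1, 3 replaces 5 (the leftmost entry greater than 3); 5 is bumped to row 2. 5 is appended to row 2. The new tableau is [[1, 3], [2, 5], [4]].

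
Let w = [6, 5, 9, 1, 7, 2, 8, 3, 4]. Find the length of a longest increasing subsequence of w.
4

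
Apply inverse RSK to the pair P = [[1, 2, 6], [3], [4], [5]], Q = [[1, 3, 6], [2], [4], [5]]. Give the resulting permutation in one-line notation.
5 1 4 3 2 6

Reverse the RSK construction: for i from n down to 1, find the cell of Q containing i, remove the entry at that cell from P, and reverse-bump it up through P; the value ejected from row 1 is w(i).

Step i=6: Q has 6 at row 1, column 3; remove that cell from P, ejecting 6. So w(6) = 6. P is now [[1, 2], [3], [4], [5]].
Step i=5: Q has 5 at row 4, column 1; remove 5 from row 4 of P and reverse-bump: 5 enters row 3 and ejects 4; 4 enters row 2 and ejects 3; 3 enters row 1 and ejects 2. So w(5) = 2. P is now [[1, 3], [4], [5]].
Step i=4: Q has 4 at row 3, column 1; remove 5 from row 3 of P and reverse-bump: 5 enters row 2 and ejects 4; 4 enters row 1 and ejects 3. So w(4) = 3. P is now [[1, 4], [5]].
Step i=3: Q has 3 at row 1, column 2; remove that cell from P, ejecting 4. So w(3) = 4. P is now [[1], [5]].
Step i=2: Q has 2 at row 2, column 1; remove 5 from row 2 of P and reverse-bump: 5 enters row 1 and ejects 1. So w(2) = 1. P is now [[5]].
Step i=1: Q has 1 at row 1, column 1; remove that cell from P, ejecting 5. So w(1) = 5. P is now [].

So w = 5 1 4 3 2 6.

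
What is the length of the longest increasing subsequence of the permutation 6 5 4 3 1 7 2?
2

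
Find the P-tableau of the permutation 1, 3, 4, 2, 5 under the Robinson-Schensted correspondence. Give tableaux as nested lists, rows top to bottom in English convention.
Insert 1: appended to row 1. P = [[1]].
Insert 3: appended to row 1. P = [[1, 3]].
Insert 4: appended to row 1. P = [[1, 3, 4]].
Insert 2: 2 bumps 3 from row 1; 3 starts row 2. P = [[1, 2, 4], [3]].
Insert 5: appended to row 1. P = [[1, 2, 4, 5], [3]].

So P = [[1, 2, 4, 5], [3]].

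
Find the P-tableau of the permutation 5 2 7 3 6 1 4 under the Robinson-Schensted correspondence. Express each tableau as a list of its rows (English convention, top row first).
P = [[1, 3, 4], [2, 6], [5, 7]]

Insert 5: appended to row 1. P = [[5]].
Insert 2: 2 bumps 5 from row 1; 5 starts row 2. P = [[2], [5]].
Insert 7: appended to row 1. P = [[2, 7], [5]].
Insert 3: 3 bumps 7 from row 1; 7 appends to row 2. P = [[2, 3], [5, 7]].
Insert 6: appended to row 1. P = [[2, 3, 6], [5, 7]].
Insert 1: 1 bumps 2 from row 1; 2 bumps 5 from row 2; 5 starts row 3. P = [[1, 3, 6], [2, 7], [5]].
Insert 4: 4 bumps 6 from row 1; 6 bumps 7 from row 2; 7 appends to row 3. P = [[1, 3, 4], [2, 6], [5, 7]].

So P = [[1, 3, 4], [2, 6], [5, 7]].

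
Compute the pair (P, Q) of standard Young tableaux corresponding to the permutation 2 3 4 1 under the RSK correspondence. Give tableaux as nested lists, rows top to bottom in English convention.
P = [[1, 3, 4], [2]], Q = [[1, 2, 3], [4]]

Insert each entry of the permutation into P by Schensted row insertion, recording in Q the position of each new cell.

Insert 2: appended to row 1. P = [[2]].
Insert 3: appended to row 1. P = [[2, 3]].
Insert 4: appended to row 1. P = [[2, 3, 4]].
Insert 1: 1 bumps 2 from row 1; 2 starts row 2. P = [[1, 3, 4], [2]].

So P = [[1, 3, 4], [2]], Q = [[1, 2, 3], [4]].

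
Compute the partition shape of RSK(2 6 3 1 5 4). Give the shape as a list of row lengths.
RSK row insertion gives P = [[1, 3, 4], [2, 5], [6]], which has shape [3, 2, 1].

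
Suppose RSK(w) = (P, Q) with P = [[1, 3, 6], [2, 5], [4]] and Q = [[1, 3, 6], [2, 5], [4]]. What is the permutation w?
4 2 5 1 3 6

Reverse the RSK construction: for i from n down to 1, find the cell of Q containing i, remove the entry at that cell from P, and reverse-bump it up through P; the value ejected from row 1 is w(i).

Step i=6: Q has 6 at row 1, column 3; remove that cell from P, ejecting 6. So w(6) = 6. P is now [[1, 3], [2, 5], [4]].
Step i=5: Q has 5 at row 2, column 2; remove 5 from row 2 of P and reverse-bump: 5 enters row 1 and ejects 3. So w(5) = 3. P is now [[1, 5], [2], [4]].
Step i=4: Q has 4 at row 3, column 1; remove 4 from row 3 of P and reverse-bump: 4 enters row 2 and ejects 2; 2 enters row 1 and ejects 1. So w(4) = 1. P is now [[2, 5], [4]].
Step i=3: Q has 3 at row 1, column 2; remove that cell from P, ejecting 5. So w(3) = 5. P is now [[2], [4]].
Step i=2: Q has 2 at row 2, column 1; remove 4 from row 2 of P and reverse-bump: 4 enters row 1 and ejects 2. So w(2) = 2. P is now [[4]].
Step i=1: Q has 1 at row 1, column 1; remove that cell from P, ejecting 4. So w(1) = 4. P is now [].

So w = 4 2 5 1 3 6.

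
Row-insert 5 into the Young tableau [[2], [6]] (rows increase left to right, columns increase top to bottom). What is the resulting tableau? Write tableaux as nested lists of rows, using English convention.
[[2, 5], [6]]

5 is larger than every entry of row 1, so it is appended to row 1. The new tableau is [[2, 5], [6]].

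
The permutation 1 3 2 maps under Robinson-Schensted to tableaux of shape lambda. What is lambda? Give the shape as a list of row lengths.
Row-insert each entry into an empty tableau.

After inserting 1: P = [[1]].
After inserting 3: P = [[1, 3]].
After inserting 2: P = [[1, 2], [3]].

The final insertion tableau P = [[1, 2], [3]] has shape [2, 1].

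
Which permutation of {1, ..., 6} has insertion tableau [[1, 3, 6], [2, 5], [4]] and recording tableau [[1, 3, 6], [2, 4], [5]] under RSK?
Reverse the RSK construction: for i from n down to 1, find the cell of Q containing i, remove the entry at that cell from P, and reverse-bump it up through P; the value ejected from row 1 is w(i).

Step i=6: Q has 6 at row 1, column 3; remove that cell from P, ejecting 6. So w(6) = 6. P is now [[1, 3], [2, 5], [4]].
Step i=5: Q has 5 at row 3, column 1; remove 4 from row 3 of P and reverse-bump: 4 enters row 2 and ejects 2; 2 enters row 1 and ejects 1. So w(5) = 1. P is now [[2, 3], [4, 5]].
Step i=4: Q has 4 at row 2, column 2; remove 5 from row 2 of P and reverse-bump: 5 enters row 1 and ejects 3. So w(4) = 3. P is now [[2, 5], [4]].
Step i=3: Q has 3 at row 1, column 2; remove that cell from P, ejecting 5. So w(3) = 5. P is now [[2], [4]].
Step i=2: Q has 2 at row 2, column 1; remove 4 from row 2 of P and reverse-bump: 4 enters row 1 and ejects 2. So w(2) = 2. P is now [[4]].
Step i=1: Q has 1 at row 1, column 1; remove that cell from P, ejecting 4. So w(1) = 4. P is now [].

So w = 4 2 5 3 1 6.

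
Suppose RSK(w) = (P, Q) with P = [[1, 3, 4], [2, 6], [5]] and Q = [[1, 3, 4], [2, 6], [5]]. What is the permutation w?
Reverse the RSK construction: for i from n down to 1, find the cell of Q containing i, remove the entry at that cell from P, and reverse-bump it up through P; the value ejected from row 1 is w(i).

Step i=6: Q has 6 at row 2, column 2; remove 6 from row 2 of P and reverse-bump: 6 enters row 1 and ejects 4. So w(6) = 4. P is now [[1, 3, 6], [2], [5]].
Step i=5: Q has 5 at row 3, column 1; remove 5 from row 3 of P and reverse-bump: 5 enters row 2 and ejects 2; 2 enters row 1 and ejects 1. So w(5) = 1. P is now [[2, 3, 6], [5]].
Step i=4: Q has 4 at row 1, column 3; remove that cell from P, ejecting 6. So w(4) = 6. P is now [[2, 3], [5]].
Step i=3: Q has 3 at row 1, column 2; remove that cell from P, ejecting 3. So w(3) = 3. P is now [[2], [5]].
Step i=2: Q has 2 at row 2, column 1; remove 5 from row 2 of P and reverse-bump: 5 enters row 1 and ejects 2. So w(2) = 2. P is now [[5]].
Step i=1: Q has 1 at row 1, column 1; remove that cell from P, ejecting 5. So w(1) = 5. P is now [].

So w = 5 2 3 6 1 4.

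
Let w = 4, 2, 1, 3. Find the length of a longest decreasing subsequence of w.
3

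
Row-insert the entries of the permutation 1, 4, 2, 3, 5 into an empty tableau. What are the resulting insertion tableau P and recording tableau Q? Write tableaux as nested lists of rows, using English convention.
P = [[1, 2, 3, 5], [4]], Q = [[1, 2, 4, 5], [3]]

Insert each entry of the permutation into P by Schensted row insertion, recording in Q the position of each new cell.

After inserting 1: P = [[1]].
After inserting 4: P = [[1, 4]].
After inserting 2: P = [[1, 2], [4]].
After inserting 3: P = [[1, 2, 3], [4]].
After inserting 5: P = [[1, 2, 3, 5], [4]].

So P = [[1, 2, 3, 5], [4]], Q = [[1, 2, 4, 5], [3]].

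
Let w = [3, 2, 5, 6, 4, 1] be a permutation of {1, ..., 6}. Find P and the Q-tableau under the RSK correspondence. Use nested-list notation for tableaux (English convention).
P = [[1, 4, 6], [2, 5], [3]], Q = [[1, 3, 4], [2, 5], [6]]

Insert each entry of the permutation into P by Schensted row insertion, recording in Q the position of each new cell.

After inserting 3: P = [[3]].
After inserting 2: P = [[2], [3]].
After inserting 5: P = [[2, 5], [3]].
After inserting 6: P = [[2, 5, 6], [3]].
After inserting 4: P = [[2, 4, 6], [3, 5]].
After inserting 1: P = [[1, 4, 6], [2, 5], [3]].

So P = [[1, 4, 6], [2, 5], [3]], Q = [[1, 3, 4], [2, 5], [6]].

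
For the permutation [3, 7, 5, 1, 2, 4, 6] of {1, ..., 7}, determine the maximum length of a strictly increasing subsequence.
4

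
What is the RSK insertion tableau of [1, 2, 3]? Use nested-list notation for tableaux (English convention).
Insert 1: appended to row 1. P = [[1]].
Insert 2: appended to row 1. P = [[1, 2]].
Insert 3: appended to row 1. P = [[1, 2, 3]].

So P = [[1, 2, 3]].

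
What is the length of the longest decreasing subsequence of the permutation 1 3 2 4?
2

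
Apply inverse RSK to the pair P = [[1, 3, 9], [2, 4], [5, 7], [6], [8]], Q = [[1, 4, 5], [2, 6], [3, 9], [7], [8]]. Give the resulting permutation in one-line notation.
Reverse RSK: for i = n, n-1, ..., 1, locate i in Q, remove the corresponding corner cell from P, and reverse-bump its entry up through P; the value ejected from row 1 is w(i).

So w = 8 6 2 7 9 5 4 1 3.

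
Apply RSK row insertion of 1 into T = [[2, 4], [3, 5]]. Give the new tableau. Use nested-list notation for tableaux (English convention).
In row 1, 1 replaces 2 (the leftmost entry greater than 1); 2 is bumped to row 2. In row 2, 2 replaces 3 (the leftmost entry greater than 2); 3 is bumped to row 3. 3 starts a new row 3. The new tableau is [[1, 4], [2, 5], [3]].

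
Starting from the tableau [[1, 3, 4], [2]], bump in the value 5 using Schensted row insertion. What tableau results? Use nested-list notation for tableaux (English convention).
5 is larger than every entry of row 1, so it is appended to row 1. The new tableau is [[1, 3, 4, 5], [2]].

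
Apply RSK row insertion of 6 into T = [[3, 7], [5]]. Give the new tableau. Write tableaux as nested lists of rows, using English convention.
In row 1, 6 replaces 7 (the leftmost entry greater than 6); 7 is bumped to row 2. 7 is appended to row 2. The new tableau is [[3, 6], [5, 7]].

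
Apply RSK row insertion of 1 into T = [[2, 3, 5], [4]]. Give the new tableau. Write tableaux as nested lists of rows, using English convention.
In row 1, 1 replaces 2 (the leftmost entry greater than 1); 2 is bumped to row 2. In row 2, 2 replaces 4 (the leftmost entry greater than 2); 4 is bumped to row 3. 4 starts a new row 3. The new tableau is [[1, 3, 5], [2], [4]].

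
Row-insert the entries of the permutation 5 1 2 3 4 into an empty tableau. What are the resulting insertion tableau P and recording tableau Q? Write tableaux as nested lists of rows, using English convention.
P = [[1, 2, 3, 4], [5]], Q = [[1, 3, 4, 5], [2]]

Insert each entry of the permutation into P by Schensted row insertion, recording in Q the position of each new cell.

After inserting 5: P = [[5]].
After inserting 1: P = [[1], [5]].
After inserting 2: P = [[1, 2], [5]].
After inserting 3: P = [[1, 2, 3], [5]].
After inserting 4: P = [[1, 2, 3, 4], [5]].

So P = [[1, 2, 3, 4], [5]], Q = [[1, 3, 4, 5], [2]].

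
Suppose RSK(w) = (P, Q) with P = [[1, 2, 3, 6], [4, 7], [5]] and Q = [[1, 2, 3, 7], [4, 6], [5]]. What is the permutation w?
1 5 7 4 2 3 6

Reverse RSK: for i = n, n-1, ..., 1, locate i in Q, remove the corresponding corner cell from P, and reverse-bump its entry up through P; the value ejected from row 1 is w(i).

So w = 1 5 7 4 2 3 6.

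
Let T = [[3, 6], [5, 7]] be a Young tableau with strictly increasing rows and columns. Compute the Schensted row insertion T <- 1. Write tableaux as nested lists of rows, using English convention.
In row 1, 1 replaces 3 (the leftmost entry greater than 1); 3 is bumped to row 2. In row 2, 3 replaces 5 (the leftmost entry greater than 3); 5 is bumped to row 3. 5 starts a new row 3. The new tableau is [[1, 6], [3, 7], [5]].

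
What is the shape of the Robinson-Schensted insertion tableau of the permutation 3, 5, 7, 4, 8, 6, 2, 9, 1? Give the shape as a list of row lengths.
[5, 2, 1, 1]

Row-insert each entry into an empty tableau.

After inserting 3: P = [[3]].
After inserting 5: P = [[3, 5]].
After inserting 7: P = [[3, 5, 7]].
After inserting 4: P = [[3, 4, 7], [5]].
After inserting 8: P = [[3, 4, 7, 8], [5]].
After inserting 6: P = [[3, 4, 6, 8], [5, 7]].
After inserting 2: P = [[2, 4, 6, 8], [3, 7], [5]].
After inserting 9: P = [[2, 4, 6, 8, 9], [3, 7], [5]].
After inserting 1: P = [[1, 4, 6, 8, 9], [2, 7], [3], [5]].

The final insertion tableau P = [[1, 4, 6, 8, 9], [2, 7], [3], [5]] has shape [5, 2, 1, 1].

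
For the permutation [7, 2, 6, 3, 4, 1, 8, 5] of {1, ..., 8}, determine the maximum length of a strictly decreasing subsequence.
4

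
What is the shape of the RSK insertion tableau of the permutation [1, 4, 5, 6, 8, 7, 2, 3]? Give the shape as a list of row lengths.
[5, 2, 1]

Row-insert each entry into an empty tableau.

After inserting 1: P = [[1]].
After inserting 4: P = [[1, 4]].
After inserting 5: P = [[1, 4, 5]].
After inserting 6: P = [[1, 4, 5, 6]].
After inserting 8: P = [[1, 4, 5, 6, 8]].
After inserting 7: P = [[1, 4, 5, 6, 7], [8]].
After inserting 2: P = [[1, 2, 5, 6, 7], [4], [8]].
After inserting 3: P = [[1, 2, 3, 6, 7], [4, 5], [8]].

The final insertion tableau P = [[1, 2, 3, 6, 7], [4, 5], [8]] has shape [5, 2, 1].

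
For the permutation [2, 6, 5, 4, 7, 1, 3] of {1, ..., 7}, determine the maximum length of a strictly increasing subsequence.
3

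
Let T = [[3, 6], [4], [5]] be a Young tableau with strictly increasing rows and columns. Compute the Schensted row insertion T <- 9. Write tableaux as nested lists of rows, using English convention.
9 is larger than every entry of row 1, so it is appended to row 1. The new tableau is [[3, 6, 9], [4], [5]].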